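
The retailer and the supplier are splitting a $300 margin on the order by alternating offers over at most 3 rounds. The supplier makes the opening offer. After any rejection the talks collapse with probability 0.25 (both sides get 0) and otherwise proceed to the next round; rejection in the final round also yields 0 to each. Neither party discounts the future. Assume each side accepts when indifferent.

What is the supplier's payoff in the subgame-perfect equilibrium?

By backward induction:
Round 3 (the supplier proposes): rejection yields 0 for the retailer; the supplier offers 0 and keeps 300.
Round 2 (the retailer proposes): rejecting gives the supplier an expected 0.75 × 300 = 225. The retailer offers 225 and keeps 300 − 225 = 75.
Round 1 (the supplier proposes): rejecting gives the retailer an expected 0.75 × 75 = 56.25, so the supplier offers 56.25, keeping 243.75.

243.75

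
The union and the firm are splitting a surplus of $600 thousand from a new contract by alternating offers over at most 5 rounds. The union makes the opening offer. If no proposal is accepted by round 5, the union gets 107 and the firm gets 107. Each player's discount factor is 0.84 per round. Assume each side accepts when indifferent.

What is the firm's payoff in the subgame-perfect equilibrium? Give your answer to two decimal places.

190.81

Solve by backward induction from round 5.
Round 5 (the union proposes): the firm gets 107 if talks fail, so the union offers 107 and keeps 493.
Round 4 (the firm proposes): the union can get 493 next round, worth 0.84 × 493 = 414.12 now; the firm offers that and keeps 185.88.
Round 3 (the union proposes): the firm can get 185.88 next round, worth 0.84 × 185.88 = 156.1392 now; the union offers that and keeps 443.8608.
Round 2 (the firm proposes): the union can get 443.8608 next round, worth 0.84 × 443.8608 = 372.843072 now, so the firm offers 372.843072, keeping 227.156928.
Round 1 (the union proposes): the firm can get 227.156928 next round, worth 0.84 × 227.156928 = 190.81181952 now. The union offers 190.81181952 and keeps 600 − 190.81181952 = 409.18818048.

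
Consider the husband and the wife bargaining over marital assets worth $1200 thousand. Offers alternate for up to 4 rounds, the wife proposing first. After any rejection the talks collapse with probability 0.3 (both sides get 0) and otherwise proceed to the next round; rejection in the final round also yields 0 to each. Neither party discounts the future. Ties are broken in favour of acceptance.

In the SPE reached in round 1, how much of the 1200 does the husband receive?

Round 4 (the husband proposes): rejection yields 0 for the wife; the husband offers 0 and keeps 1200.
Round 3 (the wife proposes): rejecting gives the husband an expected 0.7 × 1200 = 840; the wife offers that and keeps 360.
Round 2 (the husband proposes): rejecting gives the wife an expected 0.7 × 360 = 252; the husband offers that and keeps 948.
Round 1 (the wife proposes): rejecting gives the husband an expected 0.7 × 948 = 663.6, so the wife offers 663.6, keeping 536.4.

663.6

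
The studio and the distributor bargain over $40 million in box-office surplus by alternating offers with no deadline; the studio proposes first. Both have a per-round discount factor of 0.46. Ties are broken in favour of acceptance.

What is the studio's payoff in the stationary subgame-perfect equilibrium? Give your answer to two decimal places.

Let x be the studio's share when the studio proposes and y be the distributor's share when the distributor proposes.
The distributor accepts iff offered ≥ 0.46·y, so x = 40 − 0.46y. Symmetrically y = 40 − 0.46x.
Substituting: x = 40 − 0.46(40 − 0.46x), giving x(1 − 0.46·0.46) = 40(1 − 0.46).
So x = 40 × 0.54 / 0.7884 ≈ 27.3973, and the distributor receives 40 − x ≈ 12.6027.

27.40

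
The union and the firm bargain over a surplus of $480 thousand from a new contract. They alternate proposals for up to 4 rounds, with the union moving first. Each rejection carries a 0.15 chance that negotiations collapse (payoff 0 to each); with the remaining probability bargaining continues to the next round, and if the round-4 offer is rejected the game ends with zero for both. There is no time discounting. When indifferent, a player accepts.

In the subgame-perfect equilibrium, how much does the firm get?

Round 4 (the firm proposes): the union will accept anything ≥ 0, so the firm offers 0 and keeps 480.
Round 3 (the union proposes): rejecting gives the firm an expected 0.85 × 480 = 408. The union offers 408 and keeps 480 − 408 = 72.
Round 2 (the firm proposes): rejecting gives the union an expected 0.85 × 72 = 61.2, so the firm offers 61.2, keeping 418.8.
Round 1 (the union proposes): rejecting gives the firm an expected 0.85 × 418.8 = 355.98, so the union offers 355.98, keeping 124.02.

355.98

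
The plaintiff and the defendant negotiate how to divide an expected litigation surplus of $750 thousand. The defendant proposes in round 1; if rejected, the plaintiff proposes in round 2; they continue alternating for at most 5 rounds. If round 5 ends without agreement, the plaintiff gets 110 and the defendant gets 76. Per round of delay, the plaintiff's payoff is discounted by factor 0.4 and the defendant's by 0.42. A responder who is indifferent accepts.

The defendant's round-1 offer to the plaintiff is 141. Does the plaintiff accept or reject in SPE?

Round 5 (the defendant proposes): the plaintiff gets 110 if talks fail, so the defendant offers 110 and keeps 640.
Round 4 (the plaintiff proposes): the defendant can get 640 next round, worth 0.42 × 640 = 268.8 now. The plaintiff offers 268.8 and keeps 750 − 268.8 = 481.2.
Round 3 (the defendant proposes): the plaintiff can get 481.2 next round, worth 0.4 × 481.2 = 192.48 now; the defendant offers that and keeps 557.52.
Round 2 (the plaintiff proposes): the defendant can get 557.52 next round, worth 0.42 × 557.52 = 234.1584 now; the plaintiff offers that and keeps 515.8416.
So by rejecting in round 1, the plaintiff gets 515.8416 next round, worth 0.4 × 515.8416 = 206.33664 now.
Offer 141 < 206.33664, so the plaintiff rejects.

Reject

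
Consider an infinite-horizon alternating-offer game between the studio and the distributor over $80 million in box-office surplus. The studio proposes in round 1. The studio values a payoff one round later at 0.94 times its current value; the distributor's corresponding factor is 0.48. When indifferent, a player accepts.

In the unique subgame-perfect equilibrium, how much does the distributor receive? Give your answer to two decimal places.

4.20

Let x be the studio's share when the studio proposes and y be the distributor's share when the distributor proposes.
The distributor accepts iff offered ≥ 0.48·y, so x = 80 − 0.48y. Symmetrically y = 80 − 0.94x.
Substituting: x = 80 − 0.48(80 − 0.94x), giving x(1 − 0.94·0.48) = 80(1 − 0.48).
So x = 80 × 0.52 / 0.5488 ≈ 75.8017, and the distributor receives 80 − x ≈ 4.1983.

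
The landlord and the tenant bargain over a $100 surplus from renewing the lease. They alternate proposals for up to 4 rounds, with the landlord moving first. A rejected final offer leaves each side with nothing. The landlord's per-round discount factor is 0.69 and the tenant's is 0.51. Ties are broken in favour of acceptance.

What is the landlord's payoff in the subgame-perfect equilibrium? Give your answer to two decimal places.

Round 4 (the tenant proposes): the landlord will accept anything ≥ 0, so the tenant offers 0 and keeps 100.
Round 3 (the landlord proposes): the tenant can get 100 next round, worth 0.51 × 100 = 51 now, so the landlord offers 51, keeping 49.
Round 2 (the tenant proposes): the landlord can get 49 next round, worth 0.69 × 49 = 33.81 now; the tenant offers that and keeps 66.19.
Round 1 (the landlord proposes): the tenant can get 66.19 next round, worth 0.51 × 66.19 = 33.7569 now; the landlord offers that and keeps 66.2431.

66.24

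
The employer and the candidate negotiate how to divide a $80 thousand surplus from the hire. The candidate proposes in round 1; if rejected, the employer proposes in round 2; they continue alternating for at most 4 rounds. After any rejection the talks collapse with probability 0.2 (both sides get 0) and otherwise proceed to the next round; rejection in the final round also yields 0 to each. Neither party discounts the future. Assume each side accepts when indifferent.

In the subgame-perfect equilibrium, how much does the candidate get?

Round 4 (the employer proposes): rejection yields 0 for the candidate; the employer offers 0 and keeps 80.
Round 3 (the candidate proposes): rejecting gives the employer an expected 0.8 × 80 = 64, so the candidate offers 64, keeping 16.
Round 2 (the employer proposes): rejecting gives the candidate an expected 0.8 × 16 = 12.8; the employer offers that and keeps 67.2.
Round 1 (the candidate proposes): rejecting gives the employer an expected 0.8 × 67.2 = 53.76; the candidate offers that and keeps 26.24.

26.24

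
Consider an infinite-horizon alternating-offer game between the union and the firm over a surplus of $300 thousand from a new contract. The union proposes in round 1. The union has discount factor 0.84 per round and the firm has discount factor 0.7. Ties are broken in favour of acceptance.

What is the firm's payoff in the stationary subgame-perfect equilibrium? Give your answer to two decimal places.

Let x be the union's share when the union proposes and y be the firm's share when the firm proposes.
The firm accepts iff offered ≥ 0.7·y, so x = 300 − 0.7y. Symmetrically y = 300 − 0.84x.
Substituting: x = 300 − 0.7(300 − 0.84x), giving x(1 − 0.84·0.7) = 300(1 − 0.7).
So x = 300 × 0.3 / 0.412 ≈ 218.4466, and the firm receives 300 − x ≈ 81.5534.

81.55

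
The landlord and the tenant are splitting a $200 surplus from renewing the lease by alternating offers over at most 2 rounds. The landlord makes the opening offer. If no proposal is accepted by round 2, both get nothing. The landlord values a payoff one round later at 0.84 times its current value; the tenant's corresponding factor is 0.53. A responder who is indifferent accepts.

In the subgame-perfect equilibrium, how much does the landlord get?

Round 2 (the tenant proposes): rejection yields 0 for the landlord; the tenant offers 0 and keeps 200.
Round 1 (the landlord proposes): the tenant can get 200 next round, worth 0.53 × 200 = 106 now; the landlord offers that and keeps 94.

94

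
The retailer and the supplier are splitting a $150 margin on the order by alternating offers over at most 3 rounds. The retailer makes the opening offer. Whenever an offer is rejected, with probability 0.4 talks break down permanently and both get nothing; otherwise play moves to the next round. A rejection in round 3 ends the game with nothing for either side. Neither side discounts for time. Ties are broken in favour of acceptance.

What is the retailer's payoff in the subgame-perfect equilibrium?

Round 3 (the retailer proposes): rejection yields 0 for the supplier; the retailer offers 0 and keeps 150.
Round 2 (the supplier proposes): rejecting gives the retailer an expected 0.6 × 150 = 90; the supplier offers that and keeps 60.
Round 1 (the retailer proposes): rejecting gives the supplier an expected 0.6 × 60 = 36, so the retailer offers 36, keeping 114.

114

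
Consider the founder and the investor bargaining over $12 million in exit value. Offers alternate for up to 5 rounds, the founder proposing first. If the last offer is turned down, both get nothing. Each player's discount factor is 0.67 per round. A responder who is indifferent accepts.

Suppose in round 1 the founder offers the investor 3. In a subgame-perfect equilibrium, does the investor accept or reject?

Work out the investor's continuation value if the offer is rejected.
Round 5 (the founder proposes): rejection yields 0 for the investor; the founder offers 0 and keeps 12.
Round 4 (the investor proposes): the founder can get 12 next round, worth 0.67 × 12 = 8.04 now, so the investor offers 8.04, keeping 3.96.
Round 3 (the founder proposes): the investor can get 3.96 next round, worth 0.67 × 3.96 = 2.6532 now; the founder offers that and keeps 9.3468.
Round 2 (the investor proposes): the founder can get 9.3468 next round, worth 0.67 × 9.3468 = 6.262356 now, so the investor offers 6.262356, keeping 5.737644.
So by rejecting in round 1, the investor gets 5.737644 next round, worth 0.67 × 5.737644 = 3.84422148 now.
Offer 3 < 3.84422148, so the investor rejects.

Reject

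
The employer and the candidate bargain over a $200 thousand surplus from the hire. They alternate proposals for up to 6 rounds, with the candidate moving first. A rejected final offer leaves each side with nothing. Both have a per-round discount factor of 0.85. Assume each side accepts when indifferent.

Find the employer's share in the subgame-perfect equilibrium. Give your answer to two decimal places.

132.66

Work backward from the last round.
Round 6 (the employer proposes): rejection yields 0 for the candidate; the employer offers 0 and keeps 200.
Round 5 (the candidate proposes): the employer can get 200 next round, worth 0.85 × 200 = 170 now, so the candidate offers 170, keeping 30.
Round 4 (the employer proposes): the candidate can get 30 next round, worth 0.85 × 30 = 25.5 now, so the employer offers 25.5, keeping 174.5.
Round 3 (the candidate proposes): the employer can get 174.5 next round, worth 0.85 × 174.5 = 148.325 now. The candidate offers 148.325 and keeps 200 − 148.325 = 51.675.
Round 2 (the employer proposes): the candidate can get 51.675 next round, worth 0.85 × 51.675 = 43.92375 now, so the employer offers 43.92375, keeping 156.07625.
Round 1 (the candidate proposes): the employer can get 156.07625 next round, worth 0.85 × 156.07625 = 132.6648125 now; the candidate offers that and keeps 67.3351875.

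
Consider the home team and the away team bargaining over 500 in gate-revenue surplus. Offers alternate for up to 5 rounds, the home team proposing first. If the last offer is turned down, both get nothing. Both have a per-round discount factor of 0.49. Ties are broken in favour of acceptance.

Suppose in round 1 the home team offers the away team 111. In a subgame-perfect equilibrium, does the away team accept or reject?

Reject

Round 5 (the home team proposes): the away team will accept anything ≥ 0, so the home team offers 0 and keeps 500.
Round 4 (the away team proposes): the home team can get 500 next round, worth 0.49 × 500 = 245 now. The away team offers 245 and keeps 500 − 245 = 255.
Round 3 (the home team proposes): the away team can get 255 next round, worth 0.49 × 255 = 124.95 now, so the home team offers 124.95, keeping 375.05.
Round 2 (the away team proposes): the home team can get 375.05 next round, worth 0.49 × 375.05 = 183.7745 now; the away team offers that and keeps 316.2255.
So by rejecting in round 1, the away team gets 316.2255 next round, worth 0.49 × 316.2255 = 154.950495 now.
Offer 111 < 154.950495, so the away team rejects.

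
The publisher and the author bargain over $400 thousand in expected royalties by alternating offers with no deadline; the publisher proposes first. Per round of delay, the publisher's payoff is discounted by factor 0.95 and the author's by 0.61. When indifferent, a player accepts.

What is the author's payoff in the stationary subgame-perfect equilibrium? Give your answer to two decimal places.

Let x be the publisher's share when the publisher proposes and y be the author's share when the author proposes.
The author accepts iff offered ≥ 0.61·y, so x = 400 − 0.61y. Symmetrically y = 400 − 0.95x.
Substituting: x = 400 − 0.61(400 − 0.95x), giving x(1 − 0.95·0.61) = 400(1 − 0.61).
So x = 400 × 0.39 / 0.4205 ≈ 370.9869, and the author receives 400 − x ≈ 29.0131.

29.01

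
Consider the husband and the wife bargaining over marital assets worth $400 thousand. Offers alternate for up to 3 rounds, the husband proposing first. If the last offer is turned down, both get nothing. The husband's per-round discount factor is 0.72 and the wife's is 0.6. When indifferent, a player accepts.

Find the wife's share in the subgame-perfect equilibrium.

Round 3 (the husband proposes): the wife will accept anything ≥ 0, so the husband offers 0 and keeps 400.
Round 2 (the wife proposes): the husband can get 400 next round, worth 0.72 × 400 = 288 now. The wife offers 288 and keeps 400 − 288 = 112.
Round 1 (the husband proposes): the wife can get 112 next round, worth 0.6 × 112 = 67.2 now, so the husband offers 67.2, keeping 332.8.

67.2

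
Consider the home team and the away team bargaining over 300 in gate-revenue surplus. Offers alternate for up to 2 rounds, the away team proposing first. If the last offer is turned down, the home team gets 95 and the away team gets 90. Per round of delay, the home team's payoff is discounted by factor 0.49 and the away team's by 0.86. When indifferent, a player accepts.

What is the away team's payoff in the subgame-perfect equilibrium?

Round 2 (the home team proposes): the away team gets 90 if talks fail, so the home team offers 90 and keeps 210.
Round 1 (the away team proposes): the home team can get 210 next round, worth 0.49 × 210 = 102.9 now; the away team offers that and keeps 197.1.

197.1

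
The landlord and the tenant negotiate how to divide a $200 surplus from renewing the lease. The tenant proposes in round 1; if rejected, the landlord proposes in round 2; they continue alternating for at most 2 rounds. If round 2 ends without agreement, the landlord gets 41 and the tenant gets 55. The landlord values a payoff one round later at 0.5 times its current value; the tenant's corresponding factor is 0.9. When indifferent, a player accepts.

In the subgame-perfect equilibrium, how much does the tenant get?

Round 2 (the landlord proposes): the tenant gets 55 if talks fail, so the landlord offers 55 and keeps 145.
Round 1 (the tenant proposes): the landlord can get 145 next round, worth 0.5 × 145 = 72.5 now. The tenant offers 72.5 and keeps 200 − 72.5 = 127.5.

127.5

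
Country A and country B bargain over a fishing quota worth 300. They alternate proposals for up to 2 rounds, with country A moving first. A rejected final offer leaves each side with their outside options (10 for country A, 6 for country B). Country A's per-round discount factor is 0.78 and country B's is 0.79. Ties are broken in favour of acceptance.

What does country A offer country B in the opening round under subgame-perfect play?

Round 2 (country B proposes): country A gets 10 if talks fail, so country B offers 10 and keeps 290.
Round 1 (country A proposes): country B can get 290 next round, worth 0.79 × 290 = 229.1 now. Country A offers 229.1 and keeps 300 − 229.1 = 70.9.

229.1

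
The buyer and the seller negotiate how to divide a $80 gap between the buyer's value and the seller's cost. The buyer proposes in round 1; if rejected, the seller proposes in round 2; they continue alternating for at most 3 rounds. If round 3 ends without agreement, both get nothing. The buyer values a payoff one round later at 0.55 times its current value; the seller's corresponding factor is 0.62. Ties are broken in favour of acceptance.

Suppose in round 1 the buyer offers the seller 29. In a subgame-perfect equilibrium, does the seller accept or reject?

Work out the seller's continuation value if the offer is rejected.
Round 3 (the buyer proposes): rejection yields 0 for the seller; the buyer offers 0 and keeps 80.
Round 2 (the seller proposes): the buyer can get 80 next round, worth 0.55 × 80 = 44 now, so the seller offers 44, keeping 36.
So by rejecting in round 1, the seller gets 36 next round, worth 0.62 × 36 = 22.32 now.
Offer 29 ≥ 22.32, so the seller accepts.

Accept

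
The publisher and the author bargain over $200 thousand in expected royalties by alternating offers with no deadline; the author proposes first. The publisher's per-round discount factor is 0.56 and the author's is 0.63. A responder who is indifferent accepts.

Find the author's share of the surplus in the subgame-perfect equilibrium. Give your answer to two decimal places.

When the author proposes, the publisher accepts any offer worth at least 0.56 times what the publisher would get by proposing next round; and vice versa.
This gives x = 200 − 0.56y and y = 200 − 0.63x, where x and y are each side's share when it proposes.
Hence (1 − 0.56·0.63)x = 200(1 − 0.56), i.e. 0.6472·x = 88.
x ≈ 135.9703; the publisher's share is 200 − x ≈ 64.0297.

135.97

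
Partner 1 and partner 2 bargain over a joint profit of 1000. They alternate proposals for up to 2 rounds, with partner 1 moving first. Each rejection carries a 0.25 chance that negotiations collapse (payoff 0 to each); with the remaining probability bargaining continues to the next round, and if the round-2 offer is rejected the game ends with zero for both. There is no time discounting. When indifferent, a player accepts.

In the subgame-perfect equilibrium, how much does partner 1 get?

Round 2 (partner 2 proposes): partner 1 will accept anything ≥ 0, so partner 2 offers 0 and keeps 1000.
Round 1 (partner 1 proposes): rejecting gives partner 2 an expected 0.75 × 1000 = 750. Partner 1 offers 750 and keeps 1000 − 750 = 250.

250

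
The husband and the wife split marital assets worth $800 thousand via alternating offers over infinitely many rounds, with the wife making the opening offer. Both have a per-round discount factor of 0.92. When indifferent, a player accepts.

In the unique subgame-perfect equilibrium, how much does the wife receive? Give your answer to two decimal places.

416.67

When the wife proposes, the husband accepts any offer worth at least 0.92 times what the husband would get by proposing next round; and vice versa.
This gives x = 800 − 0.92y and y = 800 − 0.92x, where x and y are each side's share when it proposes.
Hence (1 − 0.92·0.92)x = 800(1 − 0.92), i.e. 0.1536·x = 64.
x ≈ 416.6667; the husband's share is 800 − x ≈ 383.3333.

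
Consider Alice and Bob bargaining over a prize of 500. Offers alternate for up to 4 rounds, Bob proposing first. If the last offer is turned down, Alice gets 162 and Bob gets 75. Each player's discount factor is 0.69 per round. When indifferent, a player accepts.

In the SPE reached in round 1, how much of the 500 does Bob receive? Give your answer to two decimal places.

253.43

By backward induction:
Round 4 (Alice proposes): Bob gets 75 if talks fail, so Alice offers 75 and keeps 425.
Round 3 (Bob proposes): Alice can get 425 next round, worth 0.69 × 425 = 293.25 now. Bob offers 293.25 and keeps 500 − 293.25 = 206.75.
Round 2 (Alice proposes): Bob can get 206.75 next round, worth 0.69 × 206.75 = 142.6575 now. Alice offers 142.6575 and keeps 500 − 142.6575 = 357.3425.
Round 1 (Bob proposes): Alice can get 357.3425 next round, worth 0.69 × 357.3425 = 246.566325 now; Bob offers that and keeps 253.433675.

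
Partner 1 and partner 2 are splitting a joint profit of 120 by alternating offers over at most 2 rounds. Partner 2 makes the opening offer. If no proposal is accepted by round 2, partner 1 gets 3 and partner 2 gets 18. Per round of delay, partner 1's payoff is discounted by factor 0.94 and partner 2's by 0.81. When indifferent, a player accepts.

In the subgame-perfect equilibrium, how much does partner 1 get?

95.88

Round 2 (partner 1 proposes): partner 2 gets 18 if talks fail, so partner 1 offers 18 and keeps 102.
Round 1 (partner 2 proposes): partner 1 can get 102 next round, worth 0.94 × 102 = 95.88 now, so partner 2 offers 95.88, keeping 24.12.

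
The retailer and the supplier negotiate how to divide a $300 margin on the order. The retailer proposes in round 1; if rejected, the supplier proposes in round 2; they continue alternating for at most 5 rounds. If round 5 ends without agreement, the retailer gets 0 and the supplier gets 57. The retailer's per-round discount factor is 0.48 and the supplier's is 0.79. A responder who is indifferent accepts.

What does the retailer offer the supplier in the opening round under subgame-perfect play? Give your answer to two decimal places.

Round 5 (the retailer proposes): the supplier gets 57 if talks fail, so the retailer offers 57 and keeps 243.
Round 4 (the supplier proposes): the retailer can get 243 next round, worth 0.48 × 243 = 116.64 now. The supplier offers 116.64 and keeps 300 − 116.64 = 183.36.
Round 3 (the retailer proposes): the supplier can get 183.36 next round, worth 0.79 × 183.36 = 144.8544 now, so the retailer offers 144.8544, keeping 155.1456.
Round 2 (the supplier proposes): the retailer can get 155.1456 next round, worth 0.48 × 155.1456 = 74.469888 now. The supplier offers 74.469888 and keeps 300 − 74.469888 = 225.530112.
Round 1 (the retailer proposes): the supplier can get 225.530112 next round, worth 0.79 × 225.530112 = 178.16878848 now, so the retailer offers 178.16878848, keeping 121.83121152.

178.17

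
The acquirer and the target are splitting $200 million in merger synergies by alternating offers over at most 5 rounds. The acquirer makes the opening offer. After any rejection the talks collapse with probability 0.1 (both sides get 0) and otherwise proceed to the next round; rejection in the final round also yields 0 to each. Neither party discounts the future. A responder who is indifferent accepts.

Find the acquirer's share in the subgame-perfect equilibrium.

By backward induction:
Round 5 (the acquirer proposes): the target will accept anything ≥ 0, so the acquirer offers 0 and keeps 200.
Round 4 (the target proposes): rejecting gives the acquirer an expected 0.9 × 200 = 180, so the target offers 180, keeping 20.
Round 3 (the acquirer proposes): rejecting gives the target an expected 0.9 × 20 = 18. The acquirer offers 18 and keeps 200 − 18 = 182.
Round 2 (the target proposes): rejecting gives the acquirer an expected 0.9 × 182 = 163.8. The target offers 163.8 and keeps 200 − 163.8 = 36.2.
Round 1 (the acquirer proposes): rejecting gives the target an expected 0.9 × 36.2 = 32.58; the acquirer offers that and keeps 167.42.

167.42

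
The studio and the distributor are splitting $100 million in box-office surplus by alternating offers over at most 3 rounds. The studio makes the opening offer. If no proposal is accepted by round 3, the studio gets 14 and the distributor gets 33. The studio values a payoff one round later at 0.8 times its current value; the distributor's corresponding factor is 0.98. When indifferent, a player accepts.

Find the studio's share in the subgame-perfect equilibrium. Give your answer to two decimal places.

By backward induction:
Round 3 (the studio proposes): the distributor gets 33 if talks fail, so the studio offers 33 and keeps 67.
Round 2 (the distributor proposes): the studio can get 67 next round, worth 0.8 × 67 = 53.6 now, so the distributor offers 53.6, keeping 46.4.
Round 1 (the studio proposes): the distributor can get 46.4 next round, worth 0.98 × 46.4 = 45.472 now. The studio offers 45.472 and keeps 100 − 45.472 = 54.528.

54.53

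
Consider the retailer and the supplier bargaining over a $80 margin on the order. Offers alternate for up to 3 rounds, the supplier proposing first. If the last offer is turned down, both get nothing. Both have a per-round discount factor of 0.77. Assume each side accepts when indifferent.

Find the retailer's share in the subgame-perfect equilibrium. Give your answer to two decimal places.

Round 3 (the supplier proposes): rejection yields 0 for the retailer; the supplier offers 0 and keeps 80.
Round 2 (the retailer proposes): the supplier can get 80 next round, worth 0.77 × 80 = 61.6 now; the retailer offers that and keeps 18.4.
Round 1 (the supplier proposes): the retailer can get 18.4 next round, worth 0.77 × 18.4 = 14.168 now, so the supplier offers 14.168, keeping 65.832.

14.17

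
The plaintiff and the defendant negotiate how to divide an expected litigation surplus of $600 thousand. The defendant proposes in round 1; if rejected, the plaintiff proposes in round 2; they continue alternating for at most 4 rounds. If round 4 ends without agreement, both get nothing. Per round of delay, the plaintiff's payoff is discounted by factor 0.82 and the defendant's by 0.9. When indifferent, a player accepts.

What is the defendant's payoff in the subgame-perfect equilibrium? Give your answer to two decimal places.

Round 4 (the plaintiff proposes): the defendant will accept anything ≥ 0, so the plaintiff offers 0 and keeps 600.
Round 3 (the defendant proposes): the plaintiff can get 600 next round, worth 0.82 × 600 = 492 now; the defendant offers that and keeps 108.
Round 2 (the plaintiff proposes): the defendant can get 108 next round, worth 0.9 × 108 = 97.2 now, so the plaintiff offers 97.2, keeping 502.8.
Round 1 (the defendant proposes): the plaintiff can get 502.8 next round, worth 0.82 × 502.8 = 412.296 now, so the defendant offers 412.296, keeping 187.704.

187.70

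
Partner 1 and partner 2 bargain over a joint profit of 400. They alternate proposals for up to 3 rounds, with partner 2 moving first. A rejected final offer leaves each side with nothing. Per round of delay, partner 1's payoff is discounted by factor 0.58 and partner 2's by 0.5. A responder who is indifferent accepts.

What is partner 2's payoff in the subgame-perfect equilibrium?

Round 3 (partner 2 proposes): partner 1 will accept anything ≥ 0, so partner 2 offers 0 and keeps 400.
Round 2 (partner 1 proposes): partner 2 can get 400 next round, worth 0.5 × 400 = 200 now; partner 1 offers that and keeps 200.
Round 1 (partner 2 proposes): partner 1 can get 200 next round, worth 0.58 × 200 = 116 now. Partner 2 offers 116 and keeps 400 − 116 = 284.

284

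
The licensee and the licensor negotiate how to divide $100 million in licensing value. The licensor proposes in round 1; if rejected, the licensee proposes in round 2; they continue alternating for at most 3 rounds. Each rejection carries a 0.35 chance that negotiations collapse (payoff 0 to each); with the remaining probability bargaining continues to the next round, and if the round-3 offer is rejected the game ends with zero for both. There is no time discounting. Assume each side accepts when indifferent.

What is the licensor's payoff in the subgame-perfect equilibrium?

77.25

Round 3 (the licensor proposes): the licensee will accept anything ≥ 0, so the licensor offers 0 and keeps 100.
Round 2 (the licensee proposes): rejecting gives the licensor an expected 0.65 × 100 = 65, so the licensee offers 65, keeping 35.
Round 1 (the licensor proposes): rejecting gives the licensee an expected 0.65 × 35 = 22.75, so the licensor offers 22.75, keeping 77.25.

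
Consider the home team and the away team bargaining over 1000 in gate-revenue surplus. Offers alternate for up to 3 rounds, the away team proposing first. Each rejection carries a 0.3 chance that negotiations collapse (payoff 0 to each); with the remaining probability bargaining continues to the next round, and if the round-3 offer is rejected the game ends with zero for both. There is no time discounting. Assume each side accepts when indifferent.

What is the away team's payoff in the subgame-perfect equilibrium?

790

By backward induction:
Round 3 (the away team proposes): rejection yields 0 for the home team; the away team offers 0 and keeps 1000.
Round 2 (the home team proposes): rejecting gives the away team an expected 0.7 × 1000 = 700; the home team offers that and keeps 300.
Round 1 (the away team proposes): rejecting gives the home team an expected 0.7 × 300 = 210; the away team offers that and keeps 790.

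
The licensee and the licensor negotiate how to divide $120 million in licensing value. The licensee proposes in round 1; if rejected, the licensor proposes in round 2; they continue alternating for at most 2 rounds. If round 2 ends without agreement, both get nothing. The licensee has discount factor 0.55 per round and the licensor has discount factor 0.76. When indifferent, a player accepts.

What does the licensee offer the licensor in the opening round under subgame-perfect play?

91.2

Round 2 (the licensor proposes): rejection yields 0 for the licensee; the licensor offers 0 and keeps 120.
Round 1 (the licensee proposes): the licensor can get 120 next round, worth 0.76 × 120 = 91.2 now; the licensee offers that and keeps 28.8.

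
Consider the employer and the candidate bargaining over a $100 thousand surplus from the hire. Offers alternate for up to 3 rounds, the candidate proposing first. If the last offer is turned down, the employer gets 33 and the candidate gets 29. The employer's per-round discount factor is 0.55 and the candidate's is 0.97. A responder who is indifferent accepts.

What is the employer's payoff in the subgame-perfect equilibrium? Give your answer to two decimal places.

By backward induction:
Round 3 (the candidate proposes): the employer gets 33 if talks fail, so the candidate offers 33 and keeps 67.
Round 2 (the employer proposes): the candidate can get 67 next round, worth 0.97 × 67 = 64.99 now, so the employer offers 64.99, keeping 35.01.
Round 1 (the candidate proposes): the employer can get 35.01 next round, worth 0.55 × 35.01 = 19.2555 now, so the candidate offers 19.2555, keeping 80.7445.

19.26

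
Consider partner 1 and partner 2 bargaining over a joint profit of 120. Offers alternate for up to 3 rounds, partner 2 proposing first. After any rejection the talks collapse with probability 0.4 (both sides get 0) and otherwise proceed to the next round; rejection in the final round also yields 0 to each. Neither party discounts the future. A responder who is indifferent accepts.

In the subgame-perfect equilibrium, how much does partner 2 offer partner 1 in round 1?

28.8

Round 3 (partner 2 proposes): partner 1 will accept anything ≥ 0, so partner 2 offers 0 and keeps 120.
Round 2 (partner 1 proposes): rejecting gives partner 2 an expected 0.6 × 120 = 72, so partner 1 offers 72, keeping 48.
Round 1 (partner 2 proposes): rejecting gives partner 1 an expected 0.6 × 48 = 28.8; partner 2 offers that and keeps 91.2.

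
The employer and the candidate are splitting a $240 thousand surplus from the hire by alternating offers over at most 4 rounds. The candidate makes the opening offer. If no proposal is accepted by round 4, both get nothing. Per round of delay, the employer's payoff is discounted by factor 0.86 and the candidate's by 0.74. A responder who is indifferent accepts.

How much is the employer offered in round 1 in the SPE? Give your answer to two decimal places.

185.02

Round 4 (the employer proposes): rejection yields 0 for the candidate; the employer offers 0 and keeps 240.
Round 3 (the candidate proposes): the employer can get 240 next round, worth 0.86 × 240 = 206.4 now, so the candidate offers 206.4, keeping 33.6.
Round 2 (the employer proposes): the candidate can get 33.6 next round, worth 0.74 × 33.6 = 24.864 now; the employer offers that and keeps 215.136.
Round 1 (the candidate proposes): the employer can get 215.136 next round, worth 0.86 × 215.136 = 185.01696 now, so the candidate offers 185.01696, keeping 54.98304.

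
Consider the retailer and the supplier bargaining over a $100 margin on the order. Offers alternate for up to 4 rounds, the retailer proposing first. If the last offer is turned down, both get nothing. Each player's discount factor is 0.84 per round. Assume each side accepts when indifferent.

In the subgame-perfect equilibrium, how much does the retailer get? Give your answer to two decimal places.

27.29

By backward induction:
Round 4 (the supplier proposes): the retailer will accept anything ≥ 0, so the supplier offers 0 and keeps 100.
Round 3 (the retailer proposes): the supplier can get 100 next round, worth 0.84 × 100 = 84 now; the retailer offers that and keeps 16.
Round 2 (the supplier proposes): the retailer can get 16 next round, worth 0.84 × 16 = 13.44 now, so the supplier offers 13.44, keeping 86.56.
Round 1 (the retailer proposes): the supplier can get 86.56 next round, worth 0.84 × 86.56 = 72.7104 now; the retailer offers that and keeps 27.2896.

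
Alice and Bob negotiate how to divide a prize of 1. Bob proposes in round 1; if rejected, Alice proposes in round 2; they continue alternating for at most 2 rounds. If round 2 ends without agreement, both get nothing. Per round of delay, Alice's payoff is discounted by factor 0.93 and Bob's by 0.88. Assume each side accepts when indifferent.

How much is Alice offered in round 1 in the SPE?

0.93

Round 2 (Alice proposes): Bob will accept anything ≥ 0, so Alice offers 0 and keeps 1.
Round 1 (Bob proposes): Alice can get 1 next round, worth 0.93 × 1 = 0.93 now, so Bob offers 0.93, keeping 0.07.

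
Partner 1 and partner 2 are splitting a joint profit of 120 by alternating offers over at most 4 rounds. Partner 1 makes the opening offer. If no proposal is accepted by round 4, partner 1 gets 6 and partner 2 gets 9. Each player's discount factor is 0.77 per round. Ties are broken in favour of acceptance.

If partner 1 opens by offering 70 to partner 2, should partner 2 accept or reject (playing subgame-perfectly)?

Reject

Round 4 (partner 2 proposes): partner 1 gets 6 if talks fail, so partner 2 offers 6 and keeps 114.
Round 3 (partner 1 proposes): partner 2 can get 114 next round, worth 0.77 × 114 = 87.78 now, so partner 1 offers 87.78, keeping 32.22.
Round 2 (partner 2 proposes): partner 1 can get 32.22 next round, worth 0.77 × 32.22 = 24.8094 now; partner 2 offers that and keeps 95.1906.
So by rejecting in round 1, partner 2 gets 95.1906 next round, worth 0.77 × 95.1906 = 73.296762 now.
Offer 70 < 73.296762, so partner 2 rejects.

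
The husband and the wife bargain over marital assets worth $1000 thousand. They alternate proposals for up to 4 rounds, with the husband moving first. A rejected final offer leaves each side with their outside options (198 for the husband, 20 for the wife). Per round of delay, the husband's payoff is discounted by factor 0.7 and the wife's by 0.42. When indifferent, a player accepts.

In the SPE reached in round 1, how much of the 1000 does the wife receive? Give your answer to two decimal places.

225.03

By backward induction:
Round 4 (the wife proposes): the husband gets 198 if talks fail, so the wife offers 198 and keeps 802.
Round 3 (the husband proposes): the wife can get 802 next round, worth 0.42 × 802 = 336.84 now, so the husband offers 336.84, keeping 663.16.
Round 2 (the wife proposes): the husband can get 663.16 next round, worth 0.7 × 663.16 = 464.212 now, so the wife offers 464.212, keeping 535.788.
Round 1 (the husband proposes): the wife can get 535.788 next round, worth 0.42 × 535.788 = 225.03096 now; the husband offers that and keeps 774.96904.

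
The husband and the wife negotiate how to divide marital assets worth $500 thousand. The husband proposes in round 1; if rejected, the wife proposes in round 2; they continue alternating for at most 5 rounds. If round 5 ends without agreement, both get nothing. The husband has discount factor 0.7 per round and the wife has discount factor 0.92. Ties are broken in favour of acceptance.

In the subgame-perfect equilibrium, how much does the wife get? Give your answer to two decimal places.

226.87

Work backward from the last round.
Round 5 (the husband proposes): the wife will accept anything ≥ 0, so the husband offers 0 and keeps 500.
Round 4 (the wife proposes): the husband can get 500 next round, worth 0.7 × 500 = 350 now; the wife offers that and keeps 150.
Round 3 (the husband proposes): the wife can get 150 next round, worth 0.92 × 150 = 138 now. The husband offers 138 and keeps 500 − 138 = 362.
Round 2 (the wife proposes): the husband can get 362 next round, worth 0.7 × 362 = 253.4 now. The wife offers 253.4 and keeps 500 − 253.4 = 246.6.
Round 1 (the husband proposes): the wife can get 246.6 next round, worth 0.92 × 246.6 = 226.872 now, so the husband offers 226.872, keeping 273.128.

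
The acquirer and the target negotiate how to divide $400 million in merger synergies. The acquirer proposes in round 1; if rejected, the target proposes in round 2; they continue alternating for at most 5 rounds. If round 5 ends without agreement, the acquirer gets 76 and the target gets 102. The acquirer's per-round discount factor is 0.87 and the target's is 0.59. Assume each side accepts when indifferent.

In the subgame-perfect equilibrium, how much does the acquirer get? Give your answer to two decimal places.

326.70

Round 5 (the acquirer proposes): the target gets 102 if talks fail, so the acquirer offers 102 and keeps 298.
Round 4 (the target proposes): the acquirer can get 298 next round, worth 0.87 × 298 = 259.26 now. The target offers 259.26 and keeps 400 − 259.26 = 140.74.
Round 3 (the acquirer proposes): the target can get 140.74 next round, worth 0.59 × 140.74 = 83.0366 now. The acquirer offers 83.0366 and keeps 400 − 83.0366 = 316.9634.
Round 2 (the target proposes): the acquirer can get 316.9634 next round, worth 0.87 × 316.9634 = 275.758158 now, so the target offers 275.758158, keeping 124.241842.
Round 1 (the acquirer proposes): the target can get 124.241842 next round, worth 0.59 × 124.241842 = 73.30268678 now. The acquirer offers 73.30268678 and keeps 400 − 73.30268678 = 326.69731322.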